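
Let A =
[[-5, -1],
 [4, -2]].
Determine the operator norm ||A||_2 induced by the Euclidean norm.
||A||_2 = sqrt((46 + sqrt(1332))/2) ≈ 6.4225 (= sqrt(largest eigenvalue of A^T A))

||A||_2 = sigma_max(A) = sqrt(lambda_max(A^T A)). Form the symmetric matrix M = A^T A =
[[41, -3],
 [-3, 5]].
Its characteristic polynomial (trace, determinant of M give the coefficients) is
  p(λ) = det(λ I - M) = λ^2 - 46λ + 196.
For λ^2 - 46λ + 196 the discriminant is 1332. It is nonnegative but not a perfect square, so the roots are real and irrational: λ = (46 ± sqrt(1332))/2 ≈ 41.2483, 4.7517.
So the eigenvalues of A^T A are ≈ 4.7517, 41.2483 (all ≥ 0, as they must be for A^T A). The largest is λ_max = (46 + sqrt(1332))/2 ≈ 41.2483, hence ||A||_2 = sqrt(λ_max) = sqrt((46 + sqrt(1332))/2) ≈ 6.4225.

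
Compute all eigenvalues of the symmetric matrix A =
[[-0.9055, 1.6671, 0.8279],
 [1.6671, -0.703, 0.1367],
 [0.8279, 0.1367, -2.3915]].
sigma(A) ≈ {-3, -2, 1}

A is real symmetric, so its spectrum consists of real eigenvalues. Expanding the characteristic polynomial of the displayed matrix gives
  det(λ I - A) = p(λ) = λ^3 + (4)λ^2 + (1)λ + (-6).
Solving p(λ) = 0 yields eigenvalues ≈ -3, -2, 1. (A is shown rounded to 4 decimals, so these recover the underlying integer eigenvalues to within that precision.)
Verification: the trace of A = -4 equals the sum of eigenvalues -4, and det(A) ≈ 6.0003 matches the eigenvalue product 6.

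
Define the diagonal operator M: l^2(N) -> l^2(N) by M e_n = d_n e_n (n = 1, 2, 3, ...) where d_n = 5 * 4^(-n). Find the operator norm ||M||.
||M|| = 5/4 (attained at n = 1)

For M diagonal, ||M|| = sup_n |d_n|. The sequence d_n = 5 * 4^(-n) is positive and strictly decreasing (ratio 4^(-1) < 1), so the supremum is d_1 = 5/4. Hence ||M|| = 5/4.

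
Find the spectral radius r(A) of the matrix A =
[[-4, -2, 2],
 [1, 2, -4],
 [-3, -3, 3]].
r(A) ≈ 5.042

The eigenvalues of A are the roots of its characteristic polynomial. With M = A (coefficients from the trace, the sum of principal 2x2 minors, and det A):
  p(λ) = det(λ I - M) = λ^3 - λ^2 - 18λ - 12.
No integer candidate from the rational root theorem (±divisors of 12) is a root, so the roots are irrational. The cubic discriminant is Δ = 15828 > 0, so there are three distinct real roots. p(-4) = -20 and p(-3) = 6 have opposite signs, so a root lies in (-4, -3); Newton's method refines it to λ ≈ -3.3266. p(-1) = 4 and p(0) = -12 have opposite signs, so a root lies in (-1, 0); Newton's method refines it to λ ≈ -0.7154. p(5) = -2 and p(6) = 60 have opposite signs, so a root lies in (5, 6); Newton's method refines it to λ ≈ 5.042. Check (Vieta): the three roots sum to 1, matching tr M = 1.
Thus the eigenvalues (to 4 decimals) are -3.3266 (modulus 3.3266); -0.7154 (modulus 0.7154); 5.042 (modulus 5.042). The spectral radius is the largest modulus: r(A) ≈ 5.042. (Cross-check: r(A) ≤ ||A||_2 ≈ 8.0742; equality holds whenever A is normal, though it can also hold for some non-normal A.)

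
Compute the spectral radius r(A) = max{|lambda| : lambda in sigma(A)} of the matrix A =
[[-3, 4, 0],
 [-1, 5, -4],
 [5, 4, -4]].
r(A) ≈ 5.4167

The eigenvalues of A are the roots of its characteristic polynomial. With M = A (coefficients from the trace, the sum of principal 2x2 minors, and det A):
  p(λ) = det(λ I - M) = λ^3 + 2λ^2 - 3λ + 84.
No integer candidate from the rational root theorem (±divisors of 84) is a root, so the roots are irrational. The cubic discriminant is Δ = -202128 < 0, so there is one real root and a complex-conjugate pair. p(-6) = -42 and p(-5) = 24 have opposite signs, so a root lies in (-6, -5); Newton's method refines it to λ ≈ -5.4167. Dividing out (λ - (-5.4167)) leaves approximately λ^2 - 3.4167λ + 15.5075. For λ^2 - 3.4167λ + 15.5075 the discriminant is -50.356. It is negative, so the remaining roots are the complex-conjugate pair λ ≈ 1.7084 ± 3.5481i. Their product equals the constant term, so |λ|^2 ≈ 15.5075 and |λ| ≈ 3.938.
Thus the eigenvalues (to 4 decimals) are -5.4167 (modulus 5.4167); 1.7084 ± 3.5481i (modulus 3.938). The spectral radius is the largest modulus: r(A) ≈ 5.4167. (Cross-check: r(A) ≤ ||A||_2 ≈ 9.2424; equality holds whenever A is normal, though it can also hold for some non-normal A.)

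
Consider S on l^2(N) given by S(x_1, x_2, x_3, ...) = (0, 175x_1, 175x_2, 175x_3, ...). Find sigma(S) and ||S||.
sigma(S) = closed disk {z in C : |z| ≤ 175}; ||S|| = 175

Note S = 175·U where U is the unit right shift (U x)_k = x_{k-1} (with x_0 := 0); so ||S|| = 175||U|| and sigma(S) = 175·sigma(U). ||S x||^2 = sum_{k≥1} |175x_k|^2 = 30625||x||^2, so ||S|| = 175 and sigma(S) ⊂ {|z| ≤ 175}. For any |lambda| < 175, the equation (S - lambda I) x = 0 forces x_1 = 0, then 175x_k = lambda x_{k+1} ⇒ x = 0, so S has no eigenvalues. But (S - lambda I) is not surjective for |lambda| < 175: solving (S - lambda I) x = e_1 would require x_n proportional to (lambda/175)^(-n), which is not in l^2. So every |lambda| < 175 lies in the residual spectrum. The boundary |lambda| = 175 is in the approximate point spectrum (the spectrum is closed). Hence sigma(S) is the closed disk of radius 175.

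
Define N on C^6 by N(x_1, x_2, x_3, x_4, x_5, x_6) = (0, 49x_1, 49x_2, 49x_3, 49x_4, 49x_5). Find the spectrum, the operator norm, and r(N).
sigma(N) = {0}; ||N|| = 49; r(N) = 0. (N is nilpotent with N^6 = 0.)

On C^6, N is a strictly lower-triangular matrix with 49 on the subdiagonal and zeros elsewhere, so its characteristic polynomial is lambda^6 and every eigenvalue is 0: sigma(N) = {0}. For the operator norm, N e_i = 49e_{i+1} for i = 1, ..., 5 and N e_6 = 0, so the singular values of N are 49 (with multiplicity 5) and 0; hence ||N|| = 49. The spectral radius r(N) = max|lambda| = 0. Note ||N|| > r(N) — characteristic of non-normal nilpotent operators. Indeed N^6 = 0.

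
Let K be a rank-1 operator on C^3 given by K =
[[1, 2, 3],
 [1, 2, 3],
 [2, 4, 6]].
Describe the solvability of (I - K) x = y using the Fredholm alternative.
(I - K) is invertible (det(I - K) = -8 ≠ 0), so for every y in C^3 the equation (I - K) x = y has a unique solution.

K has rank 1, so it is an outer product K = u v^T: every row of K is a multiple of one row vector. Reading off the entries, u = (-1, -1, -2) and v = (-1, -2, -3) (row i of K equals u_i·v^T). A rank-one matrix u v^T satisfies K u = u (v·u) and kills the (2)-dimensional subspace v^⊥, so its characteristic polynomial is lambda^2 (lambda - v·u) with v·u = tr K = 9. Hence the eigenvalues of I - K are 1 (multiplicity 2) and 1 - (9) = -8, so det(I - K) = -8. (Direct check: I - K =
[[0, -2, -3],
 [-1, -1, -3],
 [-2, -4, -5]]
has determinant -8.) The finite-dimensional Fredholm alternative says: either (I - K) is invertible, or ker(I - K) ≠ {0} and then range(I - K) = ker((I - K)^*)^⊥, with dim ker(I - K) = dim ker((I - K)^*). Since det(I - K) ≠ 0, 1 is not an eigenvalue of K and ker(I - K) = {0}, so we are in the first case: for every y there is a unique x = (I - K)^(-1) y. Explicitly, by the Sherman–Morrison formula, (I - u v^T)^(-1) = I + u v^T/(1 - v·u), i.e. (I - K)^(-1) = I + K/(-8).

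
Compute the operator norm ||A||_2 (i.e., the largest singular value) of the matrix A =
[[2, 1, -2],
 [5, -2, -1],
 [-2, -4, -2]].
||A||_2 ≈ 5.8503 (= sqrt(largest eigenvalue of A^T A))

||A||_2 = sigma_max(A) = sqrt(lambda_max(A^T A)). Form the symmetric matrix M = A^T A =
[[33, 0, -5],
 [0, 21, 8],
 [-5, 8, 9]].
Its characteristic polynomial (trace, sum of principal 2x2 minors, determinant of M give the coefficients) is
  p(λ) = det(λ I - M) = λ^3 - 63λ^2 + 1090λ - 3600.
No integer candidate from the rational root theorem (±divisors of 3600) is a root, so the roots are irrational. The cubic discriminant is Δ = 34672100 > 0, so there are three distinct real roots. p(4) = -184 and p(5) = 400 have opposite signs, so a root lies in (4, 5); Newton's method refines it to λ ≈ 4.2973. p(24) = 96 and p(25) = -100 have opposite signs, so a root lies in (24, 25); Newton's method refines it to λ ≈ 24.4765. p(34) = -64 and p(35) = 250 have opposite signs, so a root lies in (34, 35); Newton's method refines it to λ ≈ 34.2262. Check (Vieta): the three roots sum to 63, matching tr M = 63.
So the eigenvalues of A^T A are ≈ 4.2973, 24.4765, 34.2262 (all ≥ 0, as they must be for A^T A). The largest is λ_max ≈ 34.2262, hence ||A||_2 = sqrt(λ_max) ≈ 5.8503.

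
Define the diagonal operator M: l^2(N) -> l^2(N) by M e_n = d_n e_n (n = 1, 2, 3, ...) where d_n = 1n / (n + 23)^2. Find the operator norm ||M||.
||M|| = 1/92 (attained at n = 23)

For M diagonal, ||M|| = sup_n |d_n|. Treat f(x) = 1x / (x + 23)^2 for real x > 0. By the quotient rule, f'(x) = 1(23 - x)/(x + 23)^3, which is positive for x < 23 and negative for x > 23. So f has a unique maximum at x = 23, and since 23 is a positive integer, the supremum over n ≥ 1 is attained at n = 23: d_23 = 1·23/(23 + 23)^2 = 1·23/2116 = 1/92. Hence ||M|| = 1/92.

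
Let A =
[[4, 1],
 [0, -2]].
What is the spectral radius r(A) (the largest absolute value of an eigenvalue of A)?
r(A) = 4

The eigenvalues of A are the roots of its characteristic polynomial. With M = A (coefficients from the trace and determinant):
  p(λ) = det(λ I - M) = λ^2 - 2λ - 8.
For λ^2 - 2λ - 8 the discriminant is 36. It is a perfect square (6^2), so the roots are rational: λ = (2 ± 6)/2 = 4, -2.
Thus the eigenvalues (to 4 decimals) are 4 (modulus 4); -2 (modulus 2). The spectral radius is the largest modulus: r(A) = 4. (Cross-check: r(A) ≤ ||A||_2 ≈ 4.1594; equality holds whenever A is normal, though it can also hold for some non-normal A.)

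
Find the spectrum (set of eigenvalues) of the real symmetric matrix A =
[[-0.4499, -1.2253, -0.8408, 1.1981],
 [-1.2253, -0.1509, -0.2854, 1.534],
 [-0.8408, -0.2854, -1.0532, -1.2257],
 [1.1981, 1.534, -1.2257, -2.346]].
sigma(A) ≈ {-4, -2, 1} (1 with multiplicity 2)

A is real symmetric, so its spectrum consists of real eigenvalues. Expanding the characteristic polynomial of the displayed matrix gives
  det(λ I - A) = p(λ) = λ^4 + (4)λ^3 + (-3)λ^2 + (-10)λ + (8).
Solving p(λ) = 0 yields eigenvalues ≈ -4, -2, 1, 1. (A is shown rounded to 4 decimals, so these recover the underlying integer eigenvalues to within that precision.)
Verification: the trace of A = -4 equals the sum of eigenvalues -4, and det(A) ≈ 7.9996 matches the eigenvalue product 8.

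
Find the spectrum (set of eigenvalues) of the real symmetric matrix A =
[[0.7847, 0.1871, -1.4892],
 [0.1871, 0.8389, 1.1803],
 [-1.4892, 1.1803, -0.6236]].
sigma(A) ≈ {-2, 1, 2}

A is real symmetric, so its spectrum consists of real eigenvalues. Expanding the characteristic polynomial of the displayed matrix gives
  det(λ I - A) = p(λ) = λ^3 + (-1)λ^2 + (-4)λ + (4).
Solving p(λ) = 0 yields eigenvalues ≈ -2, 1, 2. (A is shown rounded to 4 decimals, so these recover the underlying integer eigenvalues to within that precision.)
Verification: the trace of A = 1 equals the sum of eigenvalues 1, and det(A) ≈ -4.0000 matches the eigenvalue product -4.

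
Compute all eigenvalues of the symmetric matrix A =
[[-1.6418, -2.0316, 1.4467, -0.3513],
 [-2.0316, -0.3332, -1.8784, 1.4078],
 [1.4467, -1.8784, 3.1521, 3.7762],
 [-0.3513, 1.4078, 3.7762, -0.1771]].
sigma(A) ≈ {-4, -3, 2, 6}

A is real symmetric, so its spectrum consists of real eigenvalues. Expanding the characteristic polynomial of the displayed matrix gives
  det(λ I - A) = p(λ) = λ^4 + (-1)λ^3 + (-32)λ^2 + (-12)λ + (144.007).
Solving p(λ) = 0 yields eigenvalues ≈ -4, -3, 2, 6. (A is shown rounded to 4 decimals, so these recover the underlying integer eigenvalues to within that precision.)
Verification: the trace of A = 1 equals the sum of eigenvalues 1, and det(A) ≈ 144.0070 matches the eigenvalue product 144.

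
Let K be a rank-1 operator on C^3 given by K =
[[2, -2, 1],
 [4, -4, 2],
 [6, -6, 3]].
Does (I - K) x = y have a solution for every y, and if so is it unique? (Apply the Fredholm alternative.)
(I - K) is singular (det(I - K) = 0, i.e. 1 ∈ sigma(K)). (I - K) x = y is solvable iff y ⊥ ker((I - K)^*) = span{(2, -2, 1)}, i.e. iff 2y_1 - 2y_2 + y_3 = 0. When solvable, the solutions are x = y + c·(1, 2, 3), c arbitrary (ker(I - K) = span{(1, 2, 3)}, dimension 1).

K has rank 1, so it is an outer product K = u v^T: every row of K is a multiple of one row vector. Reading off the entries, u = (1, 2, 3) and v = (2, -2, 1) (row i of K equals u_i·v^T). A rank-one matrix u v^T satisfies K u = u (v·u) and kills the (2)-dimensional subspace v^⊥, so its characteristic polynomial is lambda^2 (lambda - v·u) with v·u = tr K = 1. Hence the eigenvalues of I - K are 1 (multiplicity 2) and 1 - (1) = 0, so det(I - K) = 0. (Direct check: I - K =
[[-1, 2, -1],
 [-4, 5, -2],
 [-6, 6, -2]]
has determinant 0.) So 1 is an eigenvalue of K and (I - K) is not invertible. The finite-dimensional Fredholm alternative says: either (I - K) is invertible, or ker(I - K) ≠ {0} and then range(I - K) = ker((I - K)^*)^⊥, with dim ker(I - K) = dim ker((I - K)^*). We are in the second case, so we need both kernels. Kernel of I - K: (I - K) u = u - u (v·u) = u - u = 0, so ker(I - K) = span{u} = span{(1, 2, 3)} (it is exactly 1-dimensional because rank(I - K) = 2). Kernel of the adjoint: K is real, so (I - K)^* = I - K^T = I - v u^T, and (I - v u^T) v = v - v (u·v) = 0; hence ker((I - K)^*) = span{v} = span{(2, -2, 1)}. Therefore (I - K) x = y is solvable iff <y, v> = 0, i.e. iff 2y_1 - 2y_2 + y_3 = 0. When this holds, K y = u (v·y) = 0, so (I - K) y = y and x = y is a particular solution; the full solution set is the line x = y + c·u = y + c·(1, 2, 3), c ∈ C.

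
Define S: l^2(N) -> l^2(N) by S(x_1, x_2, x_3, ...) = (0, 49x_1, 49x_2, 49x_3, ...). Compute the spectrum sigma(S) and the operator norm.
sigma(S) = closed disk {z in C : |z| ≤ 49}; ||S|| = 49

Note S = 49·U where U is the unit right shift (U x)_k = x_{k-1} (with x_0 := 0); so ||S|| = 49||U|| and sigma(S) = 49·sigma(U). ||S x||^2 = sum_{k≥1} |49x_k|^2 = 2401||x||^2, so ||S|| = 49 and sigma(S) ⊂ {|z| ≤ 49}. For any |lambda| < 49, the equation (S - lambda I) x = 0 forces x_1 = 0, then 49x_k = lambda x_{k+1} ⇒ x = 0, so S has no eigenvalues. But (S - lambda I) is not surjective for |lambda| < 49: solving (S - lambda I) x = e_1 would require x_n proportional to (lambda/49)^(-n), which is not in l^2. So every |lambda| < 49 lies in the residual spectrum. The boundary |lambda| = 49 is in the approximate point spectrum (the spectrum is closed). Hence sigma(S) is the closed disk of radius 49.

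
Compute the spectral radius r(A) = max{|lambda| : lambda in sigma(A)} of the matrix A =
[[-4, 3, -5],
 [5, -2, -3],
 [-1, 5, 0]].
r(A) ≈ 8.1379

The eigenvalues of A are the roots of its characteristic polynomial. With M = A (coefficients from the trace, the sum of principal 2x2 minors, and det A):
  p(λ) = det(λ I - M) = λ^3 + 6λ^2 + 3λ + 166.
No integer candidate from the rational root theorem (±divisors of 166) is a root, so the roots are irrational. The cubic discriminant is Δ = -833436 < 0, so there is one real root and a complex-conjugate pair. p(-9) = -104 and p(-8) = 14 have opposite signs, so a root lies in (-9, -8); Newton's method refines it to λ ≈ -8.1379. Dividing out (λ - (-8.1379)) leaves approximately λ^2 - 2.1379λ + 20.3983. For λ^2 - 2.1379λ + 20.3983 the discriminant is -77.0225. It is negative, so the remaining roots are the complex-conjugate pair λ ≈ 1.069 ± 4.3881i. Their product equals the constant term, so |λ|^2 ≈ 20.3983 and |λ| ≈ 4.5164.
Thus the eigenvalues (to 4 decimals) are -8.1379 (modulus 8.1379); 1.069 ± 4.3881i (modulus 4.5164). The spectral radius is the largest modulus: r(A) ≈ 8.1379. (Cross-check: r(A) ≤ ||A||_2 ≈ 8.3526; equality holds whenever A is normal, though it can also hold for some non-normal A.)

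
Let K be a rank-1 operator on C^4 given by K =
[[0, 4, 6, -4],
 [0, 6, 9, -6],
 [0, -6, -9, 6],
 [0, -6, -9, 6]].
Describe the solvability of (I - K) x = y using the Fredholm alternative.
(I - K) is invertible (det(I - K) = -2 ≠ 0), so for every y in C^4 the equation (I - K) x = y has a unique solution.

K has rank 1, so it is an outer product K = u v^T: every row of K is a multiple of one row vector. Reading off the entries, u = (-2, -3, 3, 3) and v = (0, -2, -3, 2) (row i of K equals u_i·v^T). A rank-one matrix u v^T satisfies K u = u (v·u) and kills the (3)-dimensional subspace v^⊥, so its characteristic polynomial is lambda^3 (lambda - v·u) with v·u = tr K = 3. Hence the eigenvalues of I - K are 1 (multiplicity 3) and 1 - (3) = -2, so det(I - K) = -2. (Direct check: I - K =
[[1, -4, -6, 4],
 [0, -5, -9, 6],
 [0, 6, 10, -6],
 [0, 6, 9, -5]]
has determinant -2.) The finite-dimensional Fredholm alternative says: either (I - K) is invertible, or ker(I - K) ≠ {0} and then range(I - K) = ker((I - K)^*)^⊥, with dim ker(I - K) = dim ker((I - K)^*). Since det(I - K) ≠ 0, 1 is not an eigenvalue of K and ker(I - K) = {0}, so we are in the first case: for every y there is a unique x = (I - K)^(-1) y. Explicitly, by the Sherman–Morrison formula, (I - u v^T)^(-1) = I + u v^T/(1 - v·u), i.e. (I - K)^(-1) = I + K/(-2).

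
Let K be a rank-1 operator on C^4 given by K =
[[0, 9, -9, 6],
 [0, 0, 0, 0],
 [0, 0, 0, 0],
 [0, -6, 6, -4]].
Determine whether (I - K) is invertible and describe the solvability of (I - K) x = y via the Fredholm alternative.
(I - K) is invertible (det(I - K) = 5 ≠ 0), so for every y in C^4 the equation (I - K) x = y has a unique solution.

K has rank 1, so it is an outer product K = u v^T: every row of K is a multiple of one row vector. Reading off the entries, u = (3, 0, 0, -2) and v = (0, 3, -3, 2) (row i of K equals u_i·v^T). A rank-one matrix u v^T satisfies K u = u (v·u) and kills the (3)-dimensional subspace v^⊥, so its characteristic polynomial is lambda^3 (lambda - v·u) with v·u = tr K = -4. Hence the eigenvalues of I - K are 1 (multiplicity 3) and 1 - (-4) = 5, so det(I - K) = 5. (Direct check: I - K =
[[1, -9, 9, -6],
 [0, 1, 0, 0],
 [0, 0, 1, 0],
 [0, 6, -6, 5]]
has determinant 5.) The finite-dimensional Fredholm alternative says: either (I - K) is invertible, or ker(I - K) ≠ {0} and then range(I - K) = ker((I - K)^*)^⊥, with dim ker(I - K) = dim ker((I - K)^*). Since det(I - K) ≠ 0, 1 is not an eigenvalue of K and ker(I - K) = {0}, so we are in the first case: for every y there is a unique x = (I - K)^(-1) y. Explicitly, by the Sherman–Morrison formula, (I - u v^T)^(-1) = I + u v^T/(1 - v·u), i.e. (I - K)^(-1) = I + K/(5).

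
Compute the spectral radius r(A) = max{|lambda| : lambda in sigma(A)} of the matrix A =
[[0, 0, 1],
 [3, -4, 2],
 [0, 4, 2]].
r(A) ≈ 4.8085

The eigenvalues of A are the roots of its characteristic polynomial. With M = A (coefficients from the trace, the sum of principal 2x2 minors, and det A):
  p(λ) = det(λ I - M) = λ^3 + 2λ^2 - 16λ - 12.
No integer candidate from the rational root theorem (±divisors of 12) is a root, so the roots are irrational. The cubic discriminant is Δ = 20816 > 0, so there are three distinct real roots. p(-5) = -7 and p(-4) = 20 have opposite signs, so a root lies in (-5, -4); Newton's method refines it to λ ≈ -4.8085. p(-1) = 5 and p(0) = -12 have opposite signs, so a root lies in (-1, 0); Newton's method refines it to λ ≈ -0.7094. p(3) = -15 and p(4) = 20 have opposite signs, so a root lies in (3, 4); Newton's method refines it to λ ≈ 3.5179. Check (Vieta): the three roots sum to -2, matching tr M = -2.
Thus the eigenvalues (to 4 decimals) are -4.8085 (modulus 4.8085); -0.7094 (modulus 0.7094); 3.5179 (modulus 3.5179). The spectral radius is the largest modulus: r(A) ≈ 4.8085. (Cross-check: r(A) ≤ ||A||_2 ≈ 6.1093; equality holds whenever A is normal, though it can also hold for some non-normal A.)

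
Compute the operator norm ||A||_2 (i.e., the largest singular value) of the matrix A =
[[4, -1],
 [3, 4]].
||A||_2 = sqrt((42 + sqrt(320))/2) ≈ 5.4721 (= sqrt(largest eigenvalue of A^T A))

||A||_2 = sigma_max(A) = sqrt(lambda_max(A^T A)). Form the symmetric matrix M = A^T A =
[[25, 8],
 [8, 17]].
Its characteristic polynomial (trace, determinant of M give the coefficients) is
  p(λ) = det(λ I - M) = λ^2 - 42λ + 361.
For λ^2 - 42λ + 361 the discriminant is 320. It is nonnegative but not a perfect square, so the roots are real and irrational: λ = (42 ± sqrt(320))/2 ≈ 29.9443, 12.0557.
So the eigenvalues of A^T A are ≈ 12.0557, 29.9443 (all ≥ 0, as they must be for A^T A). The largest is λ_max = (42 + sqrt(320))/2 ≈ 29.9443, hence ||A||_2 = sqrt(λ_max) = sqrt((42 + sqrt(320))/2) ≈ 5.4721.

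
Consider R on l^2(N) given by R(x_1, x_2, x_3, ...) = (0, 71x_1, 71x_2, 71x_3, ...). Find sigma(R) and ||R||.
sigma(R) = closed disk {z in C : |z| ≤ 71}; ||R|| = 71

Note R = 71·U where U is the unit right shift (U x)_k = x_{k-1} (with x_0 := 0); so ||R|| = 71||U|| and sigma(R) = 71·sigma(U). ||R x||^2 = sum_{k≥1} |71x_k|^2 = 5041||x||^2, so ||R|| = 71 and sigma(R) ⊂ {|z| ≤ 71}. For any |lambda| < 71, the equation (R - lambda I) x = 0 forces x_1 = 0, then 71x_k = lambda x_{k+1} ⇒ x = 0, so R has no eigenvalues. But (R - lambda I) is not surjective for |lambda| < 71: solving (R - lambda I) x = e_1 would require x_n proportional to (lambda/71)^(-n), which is not in l^2. So every |lambda| < 71 lies in the residual spectrum. The boundary |lambda| = 71 is in the approximate point spectrum (the spectrum is closed). Hence sigma(R) is the closed disk of radius 71.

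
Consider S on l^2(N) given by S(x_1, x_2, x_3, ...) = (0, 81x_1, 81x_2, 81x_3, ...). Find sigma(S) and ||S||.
sigma(S) = closed disk {z in C : |z| ≤ 81}; ||S|| = 81

Note S = 81·U where U is the unit right shift (U x)_k = x_{k-1} (with x_0 := 0); so ||S|| = 81||U|| and sigma(S) = 81·sigma(U). ||S x||^2 = sum_{k≥1} |81x_k|^2 = 6561||x||^2, so ||S|| = 81 and sigma(S) ⊂ {|z| ≤ 81}. For any |lambda| < 81, the equation (S - lambda I) x = 0 forces x_1 = 0, then 81x_k = lambda x_{k+1} ⇒ x = 0, so S has no eigenvalues. But (S - lambda I) is not surjective for |lambda| < 81: solving (S - lambda I) x = e_1 would require x_n proportional to (lambda/81)^(-n), which is not in l^2. So every |lambda| < 81 lies in the residual spectrum. The boundary |lambda| = 81 is in the approximate point spectrum (the spectrum is closed). Hence sigma(S) is the closed disk of radius 81.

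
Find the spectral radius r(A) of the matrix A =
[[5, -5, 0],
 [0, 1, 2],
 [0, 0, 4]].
r(A) = 5

The eigenvalues of A are the roots of its characteristic polynomial. With M = A (coefficients from the trace, the sum of principal 2x2 minors, and det A):
  p(λ) = det(λ I - M) = λ^3 - 10λ^2 + 29λ - 20.
By the rational root theorem any rational root is an integer divisor of 20. Testing λ = 5: p(5) = 125 - 250 + 145 - 20 = 0, so λ = 5 is a root. Dividing out (λ - 5) leaves p(λ) = (λ - 5)(λ^2 - 5λ + 4). For λ^2 - 5λ + 4 the discriminant is 9. It is a perfect square (3^2), so the roots are rational: λ = (5 ± 3)/2 = 4, 1.
Thus the eigenvalues (to 4 decimals) are 4 (modulus 4); 1 (modulus 1); 5 (modulus 5). The spectral radius is the largest modulus: r(A) = 5. (Cross-check: r(A) ≤ ||A||_2 ≈ 7.1114; equality holds whenever A is normal, though it can also hold for some non-normal A.)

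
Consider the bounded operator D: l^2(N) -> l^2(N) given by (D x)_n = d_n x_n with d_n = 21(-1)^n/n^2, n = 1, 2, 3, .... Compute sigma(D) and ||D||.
sigma(D) = {21(-1)^n/n^2 : n ≥ 1} ∪ {0}; ||D|| = 21

A bounded diagonal operator on l^2 with diagonal entries d_n has spectrum equal to the closure of {d_n : n ≥ 1}: every d_n is an eigenvalue (with eigenvector e_n), so {d_n} ⊂ sigma(D); the spectrum is closed, so its closure is too; and for lambda not in the closure, (D - lambda I) has bounded inverse (the diagonal entries 1/(d_n - lambda) are bounded). For our sequence d_n = 21(-1)^n/n^2, n = 1, 2, 3, ...:
  - {d_n} = {21(-1)^n/n^2 : n ≥ 1}; the only limit point is 0
  - closure = {21(-1)^n/n^2 : n ≥ 1} ∪ {0}
For the norm: a diagonal operator has ||D|| = sup_n |d_n|. Here |d_n| = 21/n^2 is decreasing, so sup_n |d_n| = |d_1| = 21. So ||D|| = 21.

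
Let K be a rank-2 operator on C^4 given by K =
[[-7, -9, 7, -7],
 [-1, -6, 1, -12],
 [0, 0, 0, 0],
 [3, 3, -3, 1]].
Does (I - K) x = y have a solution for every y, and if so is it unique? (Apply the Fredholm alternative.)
(I - K) is invertible (det(I - K) = 90 ≠ 0), so for every y in C^4 the equation (I - K) x = y has a unique solution.

K has rank 2 and factors as K = U V^T = u1 v1^T + u2 v2^T with u1 = (1, -3, 0, -1), v1 = (-1, 0, 1, 2), u2 = (3, 2, 0, -1), v2 = (-2, -3, 2, -3) (multiplying out reproduces the displayed K). The nonzero eigenvalues of U V^T coincide with those of the 2 x 2 matrix G = V^T U = [[v1·u1, v1·u2], [v2·u1, v2·u2]] = [[-3, -5], [10, -9]], and by the Sylvester determinant identity det(I_4 - U V^T) = det(I_2 - V^T U) = det([[4, 5], [-10, 10]]) = (4)(10) - (5)(-10) = 90. (Direct check: I - K =
[[8, 9, -7, 7],
 [1, 7, -1, 12],
 [0, 0, 1, 0],
 [-3, -3, 3, 0]]
has determinant 90.) The finite-dimensional Fredholm alternative says: either (I - K) is invertible, or ker(I - K) ≠ {0} and then range(I - K) = ker((I - K)^*)^⊥, with dim ker(I - K) = dim ker((I - K)^*). Since det(I - K) ≠ 0, 1 is not an eigenvalue of K and ker(I - K) = {0}, so we are in the first case: for every y there is a unique x = (I - K)^(-1) y. (Explicitly, by the Woodbury identity, (I - U V^T)^(-1) = I + U (I_2 - G)^(-1) V^T.)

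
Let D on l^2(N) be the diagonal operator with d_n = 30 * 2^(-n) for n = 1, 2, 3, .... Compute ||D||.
||D|| = 15 (attained at n = 1)

For D diagonal, ||D|| = sup_n |d_n|. The sequence d_n = 30 * 2^(-n) is positive and strictly decreasing (ratio 2^(-1) < 1), so the supremum is d_1 = 30/2 = 15. Hence ||D|| = 15.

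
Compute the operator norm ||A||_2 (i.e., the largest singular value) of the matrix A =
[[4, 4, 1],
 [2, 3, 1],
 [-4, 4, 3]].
||A||_2 = sqrt((88 + sqrt(184))/2) ≈ 7.1262 (= sqrt(largest eigenvalue of A^T A))

||A||_2 = sigma_max(A) = sqrt(lambda_max(A^T A)). Form the symmetric matrix M = A^T A =
[[36, 6, -6],
 [6, 41, 19],
 [-6, 19, 11]].
Its characteristic polynomial (trace, sum of principal 2x2 minors, determinant of M give the coefficients) is
  p(λ) = det(λ I - M) = λ^3 - 88λ^2 + 1890λ.
The constant term is 0, so λ = 0 is a root. Dividing out λ leaves p(λ) = λ(λ^2 - 88λ + 1890). For λ^2 - 88λ + 1890 the discriminant is 184. It is nonnegative but not a perfect square, so the roots are real and irrational: λ = (88 ± sqrt(184))/2 ≈ 50.7823, 37.2177.
So the eigenvalues of A^T A are ≈ 0, 37.2177, 50.7823 (all ≥ 0, as they must be for A^T A). The largest is λ_max = (88 + sqrt(184))/2 ≈ 50.7823, hence ||A||_2 = sqrt(λ_max) = sqrt((88 + sqrt(184))/2) ≈ 7.1262.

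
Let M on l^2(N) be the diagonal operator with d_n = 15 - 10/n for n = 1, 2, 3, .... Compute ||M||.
||M|| = 15

For a diagonal operator on l^2 with entries d_n, ||M|| = sup_n |d_n|. Here d_1 = 5, d_2 = 10, ..., and d_n = 15 - 10/n increases monotonically toward 15. All terms lie in [5, 15), so |d_n| = d_n and the supremum is the limit 15, which is not attained by any individual d_n. Hence ||M|| = 15.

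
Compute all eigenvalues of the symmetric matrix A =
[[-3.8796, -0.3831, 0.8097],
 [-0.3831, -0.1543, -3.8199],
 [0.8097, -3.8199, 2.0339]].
sigma(A) ≈ {-4, -3, 5}

A is real symmetric, so its spectrum consists of real eigenvalues. Expanding the characteristic polynomial of the displayed matrix gives
  det(λ I - A) = p(λ) = λ^3 + (2)λ^2 + (-23)λ + (-60).
Solving p(λ) = 0 yields eigenvalues ≈ -4, -3, 5. (A is shown rounded to 4 decimals, so these recover the underlying integer eigenvalues to within that precision.)
Verification: the trace of A = -2 equals the sum of eigenvalues -2, and det(A) ≈ 59.9997 matches the eigenvalue product 60.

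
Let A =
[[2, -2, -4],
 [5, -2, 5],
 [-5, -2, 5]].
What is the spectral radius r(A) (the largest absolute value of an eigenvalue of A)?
r(A) ≈ 8.1795

The eigenvalues of A are the roots of its characteristic polynomial. With M = A (coefficients from the trace, the sum of principal 2x2 minors, and det A):
  p(λ) = det(λ I - M) = λ^3 - 5λ^2 - 4λ - 180.
No integer candidate from the rational root theorem (±divisors of 180) is a root, so the roots are irrational. The cubic discriminant is Δ = -1028944 < 0, so there is one real root and a complex-conjugate pair. p(8) = -20 and p(9) = 108 have opposite signs, so a root lies in (8, 9); Newton's method refines it to λ ≈ 8.1795. Dividing out (λ - (8.1795)) leaves approximately λ^2 + 3.1795λ + 22.0063. For λ^2 + 3.1795λ + 22.0063 the discriminant is -77.9163. It is negative, so the remaining roots are the complex-conjugate pair λ ≈ -1.5897 ± 4.4135i. Their product equals the constant term, so |λ|^2 ≈ 22.0063 and |λ| ≈ 4.6911.
Thus the eigenvalues (to 4 decimals) are 8.1795 (modulus 8.1795); -1.5897 ± 4.4135i (modulus 4.6911). The spectral radius is the largest modulus: r(A) ≈ 8.1795. (Cross-check: r(A) ≤ ||A||_2 ≈ 8.452; equality holds whenever A is normal, though it can also hold for some non-normal A.)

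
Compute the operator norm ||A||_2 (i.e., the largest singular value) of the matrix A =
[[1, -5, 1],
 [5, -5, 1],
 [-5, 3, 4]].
||A||_2 ≈ 10.0807 (= sqrt(largest eigenvalue of A^T A))

||A||_2 = sigma_max(A) = sqrt(lambda_max(A^T A)). Form the symmetric matrix M = A^T A =
[[51, -45, -14],
 [-45, 59, 2],
 [-14, 2, 18]].
Its characteristic polynomial (trace, sum of principal 2x2 minors, determinant of M give the coefficients) is
  p(λ) = det(λ I - M) = λ^3 - 128λ^2 + 2764λ - 8464.
No integer candidate from the rational root theorem (±divisors of 8464) is a root, so the roots are irrational. The cubic discriminant is Δ = 21669779968 > 0, so there are three distinct real roots. p(3) = -1297 and p(4) = 608 have opposite signs, so a root lies in (3, 4); Newton's method refines it to λ ≈ 3.6672. p(22) = 1040 and p(23) = -437 have opposite signs, so a root lies in (22, 23); Newton's method refines it to λ ≈ 22.7125. p(101) = -4727 and p(102) = 2960 have opposite signs, so a root lies in (101, 102); Newton's method refines it to λ ≈ 101.6203. Check (Vieta): the three roots sum to 128, matching tr M = 128.
So the eigenvalues of A^T A are ≈ 3.6672, 22.7125, 101.6203 (all ≥ 0, as they must be for A^T A). The largest is λ_max ≈ 101.6203, hence ||A||_2 = sqrt(λ_max) ≈ 10.0807.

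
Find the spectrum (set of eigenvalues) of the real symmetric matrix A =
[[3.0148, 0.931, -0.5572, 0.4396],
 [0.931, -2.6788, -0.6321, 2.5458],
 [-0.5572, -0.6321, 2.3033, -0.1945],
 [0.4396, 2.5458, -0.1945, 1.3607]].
sigma(A) ≈ {-4, 2, 4} (2 with multiplicity 2)

A is real symmetric, so its spectrum consists of real eigenvalues. Expanding the characteristic polynomial of the displayed matrix gives
  det(λ I - A) = p(λ) = λ^4 + (-4)λ^3 + (-12)λ^2 + (63.9988)λ + (-63.9983).
Solving p(λ) = 0 yields eigenvalues ≈ -4, 2, 2, 4. (A is shown rounded to 4 decimals, so these recover the underlying integer eigenvalues to within that precision.)
Verification: the trace of A = 4 equals the sum of eigenvalues 4, and det(A) ≈ -63.9983 matches the eigenvalue product -64.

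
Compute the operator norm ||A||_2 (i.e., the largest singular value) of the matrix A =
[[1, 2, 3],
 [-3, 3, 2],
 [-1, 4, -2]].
||A||_2 ≈ 5.9259 (= sqrt(largest eigenvalue of A^T A))

||A||_2 = sigma_max(A) = sqrt(lambda_max(A^T A)). Form the symmetric matrix M = A^T A =
[[11, -11, -1],
 [-11, 29, 4],
 [-1, 4, 17]].
Its characteristic polynomial (trace, sum of principal 2x2 minors, determinant of M give the coefficients) is
  p(λ) = det(λ I - M) = λ^3 - 57λ^2 + 861λ - 3249.
No integer candidate from the rational root theorem (±divisors of 3249) is a root, so the roots are irrational. The cubic discriminant is Δ = 33783264 > 0, so there are three distinct real roots. p(5) = -244 and p(6) = 81 have opposite signs, so a root lies in (5, 6); Newton's method refines it to λ ≈ 5.7261. p(16) = 31 and p(17) = -172 have opposite signs, so a root lies in (16, 17); Newton's method refines it to λ ≈ 16.1578. p(35) = -64 and p(36) = 531 have opposite signs, so a root lies in (35, 36); Newton's method refines it to λ ≈ 35.116. Check (Vieta): the three roots sum to 57, matching tr M = 57.
So the eigenvalues of A^T A are ≈ 5.7261, 16.1578, 35.116 (all ≥ 0, as they must be for A^T A). The largest is λ_max ≈ 35.116, hence ||A||_2 = sqrt(λ_max) ≈ 5.9259.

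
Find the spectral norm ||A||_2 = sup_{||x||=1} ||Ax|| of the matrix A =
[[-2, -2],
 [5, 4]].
||A||_2 = sqrt((49 + sqrt(2385))/2) ≈ 6.9942 (= sqrt(largest eigenvalue of A^T A))

||A||_2 = sigma_max(A) = sqrt(lambda_max(A^T A)). Form the symmetric matrix M = A^T A =
[[29, 24],
 [24, 20]].
Its characteristic polynomial (trace, determinant of M give the coefficients) is
  p(λ) = det(λ I - M) = λ^2 - 49λ + 4.
For λ^2 - 49λ + 4 the discriminant is 2385. It is nonnegative but not a perfect square, so the roots are real and irrational: λ = (49 ± sqrt(2385))/2 ≈ 48.9182, 0.0818.
So the eigenvalues of A^T A are ≈ 0.0818, 48.9182 (all ≥ 0, as they must be for A^T A). The largest is λ_max = (49 + sqrt(2385))/2 ≈ 48.9182, hence ||A||_2 = sqrt(λ_max) = sqrt((49 + sqrt(2385))/2) ≈ 6.9942.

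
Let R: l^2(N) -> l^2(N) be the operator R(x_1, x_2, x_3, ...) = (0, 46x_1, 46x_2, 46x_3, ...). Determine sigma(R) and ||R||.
sigma(R) = closed disk {z in C : |z| ≤ 46}; ||R|| = 46

Note R = 46·U where U is the unit right shift (U x)_k = x_{k-1} (with x_0 := 0); so ||R|| = 46||U|| and sigma(R) = 46·sigma(U). ||R x||^2 = sum_{k≥1} |46x_k|^2 = 2116||x||^2, so ||R|| = 46 and sigma(R) ⊂ {|z| ≤ 46}. For any |lambda| < 46, the equation (R - lambda I) x = 0 forces x_1 = 0, then 46x_k = lambda x_{k+1} ⇒ x = 0, so R has no eigenvalues. But (R - lambda I) is not surjective for |lambda| < 46: solving (R - lambda I) x = e_1 would require x_n proportional to (lambda/46)^(-n), which is not in l^2. So every |lambda| < 46 lies in the residual spectrum. The boundary |lambda| = 46 is in the approximate point spectrum (the spectrum is closed). Hence sigma(R) is the closed disk of radius 46.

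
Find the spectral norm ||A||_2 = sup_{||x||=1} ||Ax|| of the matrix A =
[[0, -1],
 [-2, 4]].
||A||_2 = sqrt((21 + sqrt(425))/2) ≈ 4.5616 (= sqrt(largest eigenvalue of A^T A))

||A||_2 = sigma_max(A) = sqrt(lambda_max(A^T A)). Form the symmetric matrix M = A^T A =
[[4, -8],
 [-8, 17]].
Its characteristic polynomial (trace, determinant of M give the coefficients) is
  p(λ) = det(λ I - M) = λ^2 - 21λ + 4.
For λ^2 - 21λ + 4 the discriminant is 425. It is nonnegative but not a perfect square, so the roots are real and irrational: λ = (21 ± sqrt(425))/2 ≈ 20.8078, 0.1922.
So the eigenvalues of A^T A are ≈ 0.1922, 20.8078 (all ≥ 0, as they must be for A^T A). The largest is λ_max = (21 + sqrt(425))/2 ≈ 20.8078, hence ||A||_2 = sqrt(λ_max) = sqrt((21 + sqrt(425))/2) ≈ 4.5616.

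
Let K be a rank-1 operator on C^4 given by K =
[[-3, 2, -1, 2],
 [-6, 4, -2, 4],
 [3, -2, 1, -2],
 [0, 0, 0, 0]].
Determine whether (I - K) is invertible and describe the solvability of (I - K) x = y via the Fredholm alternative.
(I - K) is invertible (det(I - K) = -1 ≠ 0), so for every y in C^4 the equation (I - K) x = y has a unique solution.

K has rank 1, so it is an outer product K = u v^T: every row of K is a multiple of one row vector. Reading off the entries, u = (1, 2, -1, 0) and v = (-3, 2, -1, 2) (row i of K equals u_i·v^T). A rank-one matrix u v^T satisfies K u = u (v·u) and kills the (3)-dimensional subspace v^⊥, so its characteristic polynomial is lambda^3 (lambda - v·u) with v·u = tr K = 2. Hence the eigenvalues of I - K are 1 (multiplicity 3) and 1 - (2) = -1, so det(I - K) = -1. (Direct check: I - K =
[[4, -2, 1, -2],
 [6, -3, 2, -4],
 [-3, 2, 0, 2],
 [0, 0, 0, 1]]
has determinant -1.) The finite-dimensional Fredholm alternative says: either (I - K) is invertible, or ker(I - K) ≠ {0} and then range(I - K) = ker((I - K)^*)^⊥, with dim ker(I - K) = dim ker((I - K)^*). Since det(I - K) ≠ 0, 1 is not an eigenvalue of K and ker(I - K) = {0}, so we are in the first case: for every y there is a unique x = (I - K)^(-1) y. Explicitly, by the Sherman–Morrison formula, (I - u v^T)^(-1) = I + u v^T/(1 - v·u), i.e. (I - K)^(-1) = I - K.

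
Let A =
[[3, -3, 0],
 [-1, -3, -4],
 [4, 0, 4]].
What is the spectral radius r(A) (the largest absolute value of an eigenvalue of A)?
r(A) = 6

The eigenvalues of A are the roots of its characteristic polynomial. With M = A (coefficients from the trace, the sum of principal 2x2 minors, and det A):
  p(λ) = det(λ I - M) = λ^3 - 4λ^2 - 12λ.
The constant term is 0, so λ = 0 is a root. Dividing out λ leaves p(λ) = λ(λ^2 - 4λ - 12). For λ^2 - 4λ - 12 the discriminant is 64. It is a perfect square (8^2), so the roots are rational: λ = (4 ± 8)/2 = 6, -2.
Thus the eigenvalues (to 4 decimals) are 6 (modulus 6); -2 (modulus 2); 0 (modulus 0). The spectral radius is the largest modulus: r(A) = 6. (Cross-check: r(A) ≤ ||A||_2 ≈ 7.0828; equality holds whenever A is normal, though it can also hold for some non-normal A.)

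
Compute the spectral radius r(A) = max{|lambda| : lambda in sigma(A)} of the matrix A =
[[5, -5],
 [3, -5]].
r(A) = sqrt(40)/2 ≈ 3.1623

The eigenvalues of A are the roots of its characteristic polynomial. With M = A (coefficients from the trace and determinant):
  p(λ) = det(λ I - M) = λ^2 - 10.
For λ^2 - 10 the discriminant is 40. It is nonnegative but not a perfect square, so the roots are real and irrational: λ = ± sqrt(40)/2 ≈ 3.1623, -3.1623.
Thus the eigenvalues (to 4 decimals) are 3.1623 (modulus 3.1623); -3.1623 (modulus 3.1623). The spectral radius is the largest modulus: r(A) = sqrt(40)/2 ≈ 3.1623. (Cross-check: r(A) ≤ ||A||_2 ≈ 9.099; equality holds whenever A is normal, though it can also hold for some non-normal A.)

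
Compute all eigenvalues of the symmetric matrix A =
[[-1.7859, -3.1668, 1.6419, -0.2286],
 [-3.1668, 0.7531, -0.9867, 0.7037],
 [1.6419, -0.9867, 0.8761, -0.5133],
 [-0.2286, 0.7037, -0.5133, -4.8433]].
sigma(A) ≈ {-5, -4, 0, 4}

A is real symmetric, so its spectrum consists of real eigenvalues. Expanding the characteristic polynomial of the displayed matrix gives
  det(λ I - A) = p(λ) = λ^4 + (5)λ^3 + (-16)λ^2 + (-80)λ + (-0.0019).
Solving p(λ) = 0 yields eigenvalues ≈ -5, -4, 0, 4. (A is shown rounded to 4 decimals, so these recover the underlying integer eigenvalues to within that precision.)
Verification: the trace of A = -5 equals the sum of eigenvalues -5, and det(A) ≈ -0.0019 matches the eigenvalue product 0.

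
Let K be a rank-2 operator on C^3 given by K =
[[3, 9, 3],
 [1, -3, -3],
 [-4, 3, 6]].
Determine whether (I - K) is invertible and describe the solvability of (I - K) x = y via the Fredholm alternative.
(I - K) is invertible (det(I - K) = -2 ≠ 0), so for every y in C^3 the equation (I - K) x = y has a unique solution.

K has rank 2 and factors as K = U V^T = u1 v1^T + u2 v2^T with u1 = (1, -1, 2), v1 = (-1, 3, 3), u2 = (-2, 0, 1), v2 = (-2, -3, 0) (multiplying out reproduces the displayed K). The nonzero eigenvalues of U V^T coincide with those of the 2 x 2 matrix G = V^T U = [[v1·u1, v1·u2], [v2·u1, v2·u2]] = [[2, 5], [1, 4]], and by the Sylvester determinant identity det(I_3 - U V^T) = det(I_2 - V^T U) = det([[-1, -5], [-1, -3]]) = (-1)(-3) - (-5)(-1) = -2. (Direct check: I - K =
[[-2, -9, -3],
 [-1, 4, 3],
 [4, -3, -5]]
has determinant -2.) The finite-dimensional Fredholm alternative says: either (I - K) is invertible, or ker(I - K) ≠ {0} and then range(I - K) = ker((I - K)^*)^⊥, with dim ker(I - K) = dim ker((I - K)^*). Since det(I - K) ≠ 0, 1 is not an eigenvalue of K and ker(I - K) = {0}, so we are in the first case: for every y there is a unique x = (I - K)^(-1) y. (Explicitly, by the Woodbury identity, (I - U V^T)^(-1) = I + U (I_2 - G)^(-1) V^T.)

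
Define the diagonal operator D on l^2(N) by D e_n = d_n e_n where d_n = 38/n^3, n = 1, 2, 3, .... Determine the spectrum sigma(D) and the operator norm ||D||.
sigma(D) = {38/n^3 : n ≥ 1} ∪ {0}; ||D|| = 38

A bounded diagonal operator on l^2 with diagonal entries d_n has spectrum equal to the closure of {d_n : n ≥ 1}: every d_n is an eigenvalue (with eigenvector e_n), so {d_n} ⊂ sigma(D); the spectrum is closed, so its closure is too; and for lambda not in the closure, (D - lambda I) has bounded inverse (the diagonal entries 1/(d_n - lambda) are bounded). For our sequence d_n = 38/n^3, n = 1, 2, 3, ...:
  - {d_n} = {38/n^3 : n ≥ 1}; the only limit point is 0
  - closure = {38/n^3 : n ≥ 1} ∪ {0}
For the norm: a diagonal operator has ||D|| = sup_n |d_n|. Here d_n = 38/n^3 is positive and decreasing, so sup_n |d_n| = d_1 = 38. So ||D|| = 38.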